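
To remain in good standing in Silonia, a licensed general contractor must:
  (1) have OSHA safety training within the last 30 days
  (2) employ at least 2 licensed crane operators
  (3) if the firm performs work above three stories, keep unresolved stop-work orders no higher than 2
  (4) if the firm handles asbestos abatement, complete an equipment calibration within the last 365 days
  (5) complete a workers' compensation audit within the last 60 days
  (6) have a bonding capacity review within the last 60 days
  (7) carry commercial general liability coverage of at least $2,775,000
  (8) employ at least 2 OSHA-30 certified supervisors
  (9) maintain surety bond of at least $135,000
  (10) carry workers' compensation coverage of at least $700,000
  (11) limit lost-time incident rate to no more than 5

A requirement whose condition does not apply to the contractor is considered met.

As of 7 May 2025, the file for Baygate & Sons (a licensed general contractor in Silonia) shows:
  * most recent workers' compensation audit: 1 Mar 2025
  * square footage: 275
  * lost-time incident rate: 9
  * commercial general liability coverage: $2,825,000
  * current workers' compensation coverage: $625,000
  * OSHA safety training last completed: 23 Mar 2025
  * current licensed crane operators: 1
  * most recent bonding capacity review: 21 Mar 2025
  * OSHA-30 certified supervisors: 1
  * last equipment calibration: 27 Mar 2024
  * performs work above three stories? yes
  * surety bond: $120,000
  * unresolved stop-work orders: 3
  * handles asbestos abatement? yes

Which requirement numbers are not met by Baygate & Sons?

1. OSHA safety training 45 days ago vs limit 30 → not met
2. licensed crane operators 1 < 2 → not met
3. condition 'performs work above three stories' holds; unresolved stop-work orders 3 > 2 → not met
4. condition 'handles asbestos abatement' holds; equipment calibration 406 days ago vs limit 365 → not met
5. workers' compensation audit 67 days ago vs limit 60 → not met
6. bonding capacity review 47 days ago vs limit 60 → met
7. commercial general liability coverage $2,825,000 ≥ $2,775,000 → met
8. OSHA-30 certified supervisors 1 < 2 → not met
9. surety bond $120,000 < $135,000 → not met
10. workers' compensation coverage $625,000 < $700,000 → not met
11. lost-time incident rate 9 > 5 → not met
Not met: 1, 2, 3, 4, 5, 8, 9, 10, 11

1, 2, 3, 4, 5, 8, 9, 10, 11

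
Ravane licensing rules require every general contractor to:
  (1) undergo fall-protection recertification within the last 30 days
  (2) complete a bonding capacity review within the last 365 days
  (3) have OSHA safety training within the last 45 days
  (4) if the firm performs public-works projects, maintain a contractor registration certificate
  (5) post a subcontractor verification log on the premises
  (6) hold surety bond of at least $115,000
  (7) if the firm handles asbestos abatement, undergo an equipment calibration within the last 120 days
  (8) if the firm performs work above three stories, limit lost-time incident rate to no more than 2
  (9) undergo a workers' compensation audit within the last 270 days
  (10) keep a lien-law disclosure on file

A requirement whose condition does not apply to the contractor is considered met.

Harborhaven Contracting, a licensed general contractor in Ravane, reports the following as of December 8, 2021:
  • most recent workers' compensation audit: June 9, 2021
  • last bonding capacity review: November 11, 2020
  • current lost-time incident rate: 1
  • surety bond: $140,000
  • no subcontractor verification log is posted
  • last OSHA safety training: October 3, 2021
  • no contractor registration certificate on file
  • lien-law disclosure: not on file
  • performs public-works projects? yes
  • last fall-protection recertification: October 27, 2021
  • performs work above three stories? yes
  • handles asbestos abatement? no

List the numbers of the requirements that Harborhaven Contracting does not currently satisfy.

1. fall-protection recertification 42 days ago vs limit 30 → not met
2. bonding capacity review 392 days ago vs limit 365 → not met
3. OSHA safety training 66 days ago vs limit 45 → not met
4. condition 'performs public-works projects' holds; contractor registration certificate absent → not met
5. subcontractor verification log absent → not met
6. surety bond $140,000 ≥ $115,000 → met
7. condition 'handles asbestos abatement' does not hold → requirement n/a → met
8. condition 'performs work above three stories' holds; lost-time incident rate 1 ≤ 2 → met
9. workers' compensation audit 182 days ago vs limit 270 → met
10. lien-law disclosure absent → not met
Not met: 1, 2, 3, 4, 5, 10

1, 2, 3, 4, 5, 10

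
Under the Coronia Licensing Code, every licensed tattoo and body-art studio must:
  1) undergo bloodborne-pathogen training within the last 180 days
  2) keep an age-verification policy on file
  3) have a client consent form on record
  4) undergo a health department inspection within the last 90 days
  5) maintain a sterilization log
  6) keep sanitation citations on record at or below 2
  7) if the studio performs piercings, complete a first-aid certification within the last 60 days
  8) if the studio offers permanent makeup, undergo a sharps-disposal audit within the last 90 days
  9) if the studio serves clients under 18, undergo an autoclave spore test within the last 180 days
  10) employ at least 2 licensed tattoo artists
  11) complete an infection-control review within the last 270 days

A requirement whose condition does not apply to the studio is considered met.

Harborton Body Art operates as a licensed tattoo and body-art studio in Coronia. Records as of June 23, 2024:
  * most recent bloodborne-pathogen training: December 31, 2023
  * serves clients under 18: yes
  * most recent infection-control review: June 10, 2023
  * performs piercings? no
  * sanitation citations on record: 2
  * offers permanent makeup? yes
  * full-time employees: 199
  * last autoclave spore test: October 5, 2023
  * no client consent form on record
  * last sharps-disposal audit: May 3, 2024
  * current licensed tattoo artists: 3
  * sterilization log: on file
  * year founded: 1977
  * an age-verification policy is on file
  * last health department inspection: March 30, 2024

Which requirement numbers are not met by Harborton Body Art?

1. bloodborne-pathogen training 175 days ago vs limit 180 → met
2. age-verification policy present → met
3. client consent form absent → not met
4. health department inspection 85 days ago vs limit 90 → met
5. sterilization log present → met
6. sanitation citations on record 2 ≤ 2 → met
7. condition 'performs piercings' does not hold → requirement n/a → met
8. condition 'offers permanent makeup' holds; sharps-disposal audit 51 days ago vs limit 90 → met
9. condition 'serves clients under 18' holds; autoclave spore test 262 days ago vs limit 180 → not met
10. licensed tattoo artists 3 ≥ 2 → met
11. infection-control review 379 days ago vs limit 270 → not met
Not met: 3, 9, 11

3, 9, 11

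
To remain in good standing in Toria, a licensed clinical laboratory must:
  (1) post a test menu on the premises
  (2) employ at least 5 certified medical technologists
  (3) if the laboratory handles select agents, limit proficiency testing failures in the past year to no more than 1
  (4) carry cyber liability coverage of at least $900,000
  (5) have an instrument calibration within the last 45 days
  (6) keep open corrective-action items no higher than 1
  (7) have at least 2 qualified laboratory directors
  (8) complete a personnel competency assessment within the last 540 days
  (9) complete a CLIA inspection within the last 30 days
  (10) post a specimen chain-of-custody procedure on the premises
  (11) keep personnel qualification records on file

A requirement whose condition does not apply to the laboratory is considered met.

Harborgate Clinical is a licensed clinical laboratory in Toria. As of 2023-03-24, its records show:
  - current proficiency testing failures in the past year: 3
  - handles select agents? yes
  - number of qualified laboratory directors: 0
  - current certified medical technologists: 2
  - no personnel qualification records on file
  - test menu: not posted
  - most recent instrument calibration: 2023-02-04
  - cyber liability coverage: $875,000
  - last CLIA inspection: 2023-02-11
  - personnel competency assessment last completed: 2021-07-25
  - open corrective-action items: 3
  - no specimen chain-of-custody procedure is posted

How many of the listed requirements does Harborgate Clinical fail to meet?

1. test menu absent → not met
2. certified medical technologists 2 < 5 → not met
3. condition 'handles select agents' holds; proficiency testing failures in the past year 3 > 1 → not met
4. cyber liability coverage $875,000 < $900,000 → not met
5. instrument calibration 48 days ago vs limit 45 → not met
6. open corrective-action items 3 > 1 → not met
7. qualified laboratory directors 0 < 2 → not met
8. personnel competency assessment 607 days ago vs limit 540 → not met
9. CLIA inspection 41 days ago vs limit 30 → not met
10. specimen chain-of-custody procedure absent → not met
11. personnel qualification records absent → not met
Not met: 11 of 11

11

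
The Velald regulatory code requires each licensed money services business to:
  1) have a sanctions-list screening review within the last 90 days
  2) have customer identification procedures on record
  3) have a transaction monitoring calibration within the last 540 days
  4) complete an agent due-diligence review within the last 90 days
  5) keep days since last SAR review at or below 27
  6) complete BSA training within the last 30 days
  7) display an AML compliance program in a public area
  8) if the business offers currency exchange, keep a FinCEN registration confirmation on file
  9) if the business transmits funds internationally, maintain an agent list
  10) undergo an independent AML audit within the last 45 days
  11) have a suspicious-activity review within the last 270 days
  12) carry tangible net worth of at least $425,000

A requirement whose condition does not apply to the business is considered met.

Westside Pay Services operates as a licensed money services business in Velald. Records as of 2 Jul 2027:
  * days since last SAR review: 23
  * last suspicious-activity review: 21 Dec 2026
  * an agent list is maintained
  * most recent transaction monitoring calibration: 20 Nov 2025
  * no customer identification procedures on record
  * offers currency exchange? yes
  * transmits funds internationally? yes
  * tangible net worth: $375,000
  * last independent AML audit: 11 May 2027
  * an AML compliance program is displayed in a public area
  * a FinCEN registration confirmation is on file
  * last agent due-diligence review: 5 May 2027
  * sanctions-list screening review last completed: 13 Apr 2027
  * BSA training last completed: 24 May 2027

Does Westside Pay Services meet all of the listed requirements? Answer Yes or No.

1. sanctions-list screening review 80 days ago vs limit 90 → met
2. customer identification procedures absent → not met
3. transaction monitoring calibration 589 days ago vs limit 540 → not met
4. agent due-diligence review 58 days ago vs limit 90 → met
5. days since last SAR review 23 ≤ 27 → met
6. BSA training 39 days ago vs limit 30 → not met
7. AML compliance program present → met
8. condition 'offers currency exchange' holds; FinCEN registration confirmation present → met
9. condition 'transmits funds internationally' holds; agent list present → met
10. independent AML audit 52 days ago vs limit 45 → not met
11. suspicious-activity review 193 days ago vs limit 270 → met
12. tangible net worth $375,000 < $425,000 → not met
Not met: 2, 3, 6, 10, 12

No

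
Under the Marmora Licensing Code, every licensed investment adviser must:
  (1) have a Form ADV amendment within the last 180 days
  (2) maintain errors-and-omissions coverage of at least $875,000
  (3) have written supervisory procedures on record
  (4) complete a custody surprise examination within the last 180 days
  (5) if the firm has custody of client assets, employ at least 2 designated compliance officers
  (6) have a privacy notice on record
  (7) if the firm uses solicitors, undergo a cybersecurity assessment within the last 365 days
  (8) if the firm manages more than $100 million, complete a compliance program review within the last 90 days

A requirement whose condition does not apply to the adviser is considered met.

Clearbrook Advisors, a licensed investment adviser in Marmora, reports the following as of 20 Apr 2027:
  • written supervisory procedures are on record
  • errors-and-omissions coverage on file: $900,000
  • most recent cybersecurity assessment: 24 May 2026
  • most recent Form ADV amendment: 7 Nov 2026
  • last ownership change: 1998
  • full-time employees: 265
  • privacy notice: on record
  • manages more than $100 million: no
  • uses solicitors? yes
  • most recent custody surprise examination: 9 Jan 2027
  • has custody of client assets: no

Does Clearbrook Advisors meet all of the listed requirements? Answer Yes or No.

Yes

1. Form ADV amendment 164 days ago vs limit 180 → met
2. errors-and-omissions coverage $900,000 ≥ $875,000 → met
3. written supervisory procedures present → met
4. custody surprise examination 101 days ago vs limit 180 → met
5. condition 'has custody of client assets' does not hold → requirement n/a → met
6. privacy notice present → met
7. condition 'uses solicitors' holds; cybersecurity assessment 331 days ago vs limit 365 → met
8. condition 'manages more than $100 million' does not hold → requirement n/a → met
All met.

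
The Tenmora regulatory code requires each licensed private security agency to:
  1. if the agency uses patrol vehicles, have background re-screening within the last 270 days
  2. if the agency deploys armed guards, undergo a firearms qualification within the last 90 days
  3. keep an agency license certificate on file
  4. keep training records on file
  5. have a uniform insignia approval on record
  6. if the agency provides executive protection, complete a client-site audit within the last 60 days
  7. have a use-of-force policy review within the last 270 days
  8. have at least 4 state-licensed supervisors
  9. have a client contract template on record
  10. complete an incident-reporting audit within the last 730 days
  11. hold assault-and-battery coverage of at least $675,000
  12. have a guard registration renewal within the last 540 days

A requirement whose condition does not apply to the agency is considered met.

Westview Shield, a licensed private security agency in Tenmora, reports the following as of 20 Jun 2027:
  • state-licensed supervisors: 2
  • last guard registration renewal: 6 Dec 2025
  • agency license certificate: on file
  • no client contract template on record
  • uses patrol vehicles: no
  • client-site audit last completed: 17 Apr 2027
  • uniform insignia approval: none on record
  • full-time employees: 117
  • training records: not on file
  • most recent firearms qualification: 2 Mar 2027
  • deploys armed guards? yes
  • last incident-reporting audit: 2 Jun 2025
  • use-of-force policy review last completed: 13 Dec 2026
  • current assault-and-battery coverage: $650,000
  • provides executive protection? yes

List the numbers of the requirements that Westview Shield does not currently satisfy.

1. condition 'uses patrol vehicles' does not hold → requirement n/a → met
2. condition 'deploys armed guards' holds; firearms qualification 110 days ago vs limit 90 → not met
3. agency license certificate present → met
4. training records absent → not met
5. uniform insignia approval absent → not met
6. condition 'provides executive protection' holds; client-site audit 64 days ago vs limit 60 → not met
7. use-of-force policy review 189 days ago vs limit 270 → met
8. state-licensed supervisors 2 < 4 → not met
9. client contract template absent → not met
10. incident-reporting audit 748 days ago vs limit 730 → not met
11. assault-and-battery coverage $650,000 < $675,000 → not met
12. guard registration renewal 561 days ago vs limit 540 → not met
Not met: 2, 4, 5, 6, 8, 9, 10, 11, 12

2, 4, 5, 6, 8, 9, 10, 11, 12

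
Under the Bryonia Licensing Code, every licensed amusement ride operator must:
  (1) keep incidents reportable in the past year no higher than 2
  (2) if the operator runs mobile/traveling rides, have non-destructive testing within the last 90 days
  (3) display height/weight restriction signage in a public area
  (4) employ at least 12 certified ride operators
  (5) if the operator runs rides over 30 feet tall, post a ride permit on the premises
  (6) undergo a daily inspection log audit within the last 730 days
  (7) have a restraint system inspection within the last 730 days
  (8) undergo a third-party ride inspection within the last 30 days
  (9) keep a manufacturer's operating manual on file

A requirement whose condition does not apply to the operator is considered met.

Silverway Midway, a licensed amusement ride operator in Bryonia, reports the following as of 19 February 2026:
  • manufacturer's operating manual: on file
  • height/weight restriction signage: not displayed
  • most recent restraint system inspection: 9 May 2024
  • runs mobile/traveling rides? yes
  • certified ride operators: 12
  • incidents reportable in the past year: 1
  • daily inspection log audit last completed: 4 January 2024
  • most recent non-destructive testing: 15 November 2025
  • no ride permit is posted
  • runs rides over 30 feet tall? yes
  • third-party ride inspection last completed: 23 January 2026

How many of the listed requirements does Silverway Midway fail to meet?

4

1. incidents reportable in the past year 1 ≤ 2 → met
2. condition 'runs mobile/traveling rides' holds; non-destructive testing 96 days ago vs limit 90 → not met
3. height/weight restriction signage absent → not met
4. certified ride operators 12 ≥ 12 → met
5. condition 'runs rides over 30 feet tall' holds; ride permit absent → not met
6. daily inspection log audit 777 days ago vs limit 730 → not met
7. restraint system inspection 651 days ago vs limit 730 → met
8. third-party ride inspection 27 days ago vs limit 30 → met
9. manufacturer's operating manual present → met
Not met: 4 of 9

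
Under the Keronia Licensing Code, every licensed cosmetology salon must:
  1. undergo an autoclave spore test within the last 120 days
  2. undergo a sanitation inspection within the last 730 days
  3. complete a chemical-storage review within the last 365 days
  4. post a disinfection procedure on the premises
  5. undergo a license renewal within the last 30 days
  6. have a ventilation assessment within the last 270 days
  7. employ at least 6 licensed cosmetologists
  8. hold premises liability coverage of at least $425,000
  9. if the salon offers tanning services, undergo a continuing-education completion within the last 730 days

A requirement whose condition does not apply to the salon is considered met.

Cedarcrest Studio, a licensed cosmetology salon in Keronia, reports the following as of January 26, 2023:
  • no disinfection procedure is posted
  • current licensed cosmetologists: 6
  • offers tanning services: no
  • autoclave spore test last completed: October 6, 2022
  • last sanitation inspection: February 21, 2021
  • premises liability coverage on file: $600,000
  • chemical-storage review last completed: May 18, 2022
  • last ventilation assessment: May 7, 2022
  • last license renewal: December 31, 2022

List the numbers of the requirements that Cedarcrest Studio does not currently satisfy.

1. autoclave spore test 112 days ago vs limit 120 → met
2. sanitation inspection 704 days ago vs limit 730 → met
3. chemical-storage review 253 days ago vs limit 365 → met
4. disinfection procedure absent → not met
5. license renewal 26 days ago vs limit 30 → met
6. ventilation assessment 264 days ago vs limit 270 → met
7. licensed cosmetologists 6 ≥ 6 → met
8. premises liability coverage $600,000 ≥ $425,000 → met
9. condition 'offers tanning services' does not hold → requirement n/a → met
Not met: 4

4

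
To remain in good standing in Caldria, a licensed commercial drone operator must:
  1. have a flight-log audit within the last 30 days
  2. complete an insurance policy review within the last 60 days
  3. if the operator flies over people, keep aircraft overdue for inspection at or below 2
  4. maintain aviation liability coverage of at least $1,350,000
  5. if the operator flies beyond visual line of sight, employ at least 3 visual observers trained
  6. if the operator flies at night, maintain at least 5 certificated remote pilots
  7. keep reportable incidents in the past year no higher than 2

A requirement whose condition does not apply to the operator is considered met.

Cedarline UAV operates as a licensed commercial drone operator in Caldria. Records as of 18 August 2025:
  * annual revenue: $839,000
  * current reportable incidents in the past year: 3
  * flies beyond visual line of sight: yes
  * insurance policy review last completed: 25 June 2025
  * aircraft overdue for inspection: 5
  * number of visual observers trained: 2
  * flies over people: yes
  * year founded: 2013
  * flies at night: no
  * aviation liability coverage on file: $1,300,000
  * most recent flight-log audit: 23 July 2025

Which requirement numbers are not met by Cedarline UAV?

3, 4, 5, 7

1. flight-log audit 26 days ago vs limit 30 → met
2. insurance policy review 54 days ago vs limit 60 → met
3. condition 'flies over people' holds; aircraft overdue for inspection 5 > 2 → not met
4. aviation liability coverage $1,300,000 < $1,350,000 → not met
5. condition 'flies beyond visual line of sight' holds; visual observers trained 2 < 3 → not met
6. condition 'flies at night' does not hold → requirement n/a → met
7. reportable incidents in the past year 3 > 2 → not met
Not met: 3, 4, 5, 7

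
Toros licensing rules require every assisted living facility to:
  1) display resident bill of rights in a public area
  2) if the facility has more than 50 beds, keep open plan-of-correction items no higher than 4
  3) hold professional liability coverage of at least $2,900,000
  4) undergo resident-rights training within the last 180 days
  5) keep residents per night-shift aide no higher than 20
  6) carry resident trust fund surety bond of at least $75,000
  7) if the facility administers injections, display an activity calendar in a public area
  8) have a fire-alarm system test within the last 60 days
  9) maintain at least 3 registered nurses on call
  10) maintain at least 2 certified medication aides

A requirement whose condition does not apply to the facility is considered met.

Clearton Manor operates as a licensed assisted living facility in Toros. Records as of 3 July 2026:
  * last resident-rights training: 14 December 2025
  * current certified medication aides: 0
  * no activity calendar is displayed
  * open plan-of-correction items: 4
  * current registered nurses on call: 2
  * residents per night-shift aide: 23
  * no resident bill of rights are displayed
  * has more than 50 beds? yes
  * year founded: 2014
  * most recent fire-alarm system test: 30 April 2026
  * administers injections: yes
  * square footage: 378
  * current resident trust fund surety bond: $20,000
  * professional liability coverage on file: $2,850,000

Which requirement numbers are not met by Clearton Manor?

1. resident bill of rights absent → not met
2. condition 'has more than 50 beds' holds; open plan-of-correction items 4 ≤ 4 → met
3. professional liability coverage $2,850,000 < $2,900,000 → not met
4. resident-rights training 201 days ago vs limit 180 → not met
5. residents per night-shift aide 23 > 20 → not met
6. resident trust fund surety bond $20,000 < $75,000 → not met
7. condition 'administers injections' holds; activity calendar absent → not met
8. fire-alarm system test 64 days ago vs limit 60 → not met
9. registered nurses on call 2 < 3 → not met
10. certified medication aides 0 < 2 → not met
Not met: 1, 3, 4, 5, 6, 7, 8, 9, 10

1, 3, 4, 5, 6, 7, 8, 9, 10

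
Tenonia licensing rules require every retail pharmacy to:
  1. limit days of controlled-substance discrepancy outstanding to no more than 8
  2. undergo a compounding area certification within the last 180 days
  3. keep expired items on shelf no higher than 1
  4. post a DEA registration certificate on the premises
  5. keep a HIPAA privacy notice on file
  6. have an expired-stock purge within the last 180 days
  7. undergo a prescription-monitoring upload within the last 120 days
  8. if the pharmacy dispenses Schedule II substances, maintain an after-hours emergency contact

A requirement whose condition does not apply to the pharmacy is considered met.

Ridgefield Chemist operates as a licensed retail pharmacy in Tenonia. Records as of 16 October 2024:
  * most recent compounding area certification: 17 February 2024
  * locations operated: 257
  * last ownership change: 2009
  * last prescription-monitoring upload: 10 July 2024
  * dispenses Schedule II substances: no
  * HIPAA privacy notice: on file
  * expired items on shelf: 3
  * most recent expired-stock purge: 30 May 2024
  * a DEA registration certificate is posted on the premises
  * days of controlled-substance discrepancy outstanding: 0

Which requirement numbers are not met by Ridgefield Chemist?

2, 3

1. days of controlled-substance discrepancy outstanding 0 ≤ 8 → met
2. compounding area certification 242 days ago vs limit 180 → not met
3. expired items on shelf 3 > 1 → not met
4. DEA registration certificate present → met
5. HIPAA privacy notice present → met
6. expired-stock purge 139 days ago vs limit 180 → met
7. prescription-monitoring upload 98 days ago vs limit 120 → met
8. condition 'dispenses Schedule II substances' does not hold → requirement n/a → met
Not met: 2, 3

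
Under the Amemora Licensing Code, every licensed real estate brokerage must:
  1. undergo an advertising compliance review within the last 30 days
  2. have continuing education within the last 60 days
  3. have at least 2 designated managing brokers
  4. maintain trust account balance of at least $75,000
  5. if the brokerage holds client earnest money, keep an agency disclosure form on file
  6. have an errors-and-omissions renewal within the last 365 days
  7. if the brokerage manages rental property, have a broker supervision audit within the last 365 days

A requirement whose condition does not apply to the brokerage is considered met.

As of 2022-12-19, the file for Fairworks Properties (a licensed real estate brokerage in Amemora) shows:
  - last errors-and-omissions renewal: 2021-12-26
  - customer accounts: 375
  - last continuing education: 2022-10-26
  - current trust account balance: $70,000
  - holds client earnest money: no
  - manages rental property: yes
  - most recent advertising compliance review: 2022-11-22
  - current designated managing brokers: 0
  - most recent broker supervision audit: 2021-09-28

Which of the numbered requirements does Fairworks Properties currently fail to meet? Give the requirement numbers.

3, 4, 7

1. advertising compliance review 27 days ago vs limit 30 → met
2. continuing education 54 days ago vs limit 60 → met
3. designated managing brokers 0 < 2 → not met
4. trust account balance $70,000 < $75,000 → not met
5. condition 'holds client earnest money' does not hold → requirement n/a → met
6. errors-and-omissions renewal 358 days ago vs limit 365 → met
7. condition 'manages rental property' holds; broker supervision audit 447 days ago vs limit 365 → not met
Not met: 3, 4, 7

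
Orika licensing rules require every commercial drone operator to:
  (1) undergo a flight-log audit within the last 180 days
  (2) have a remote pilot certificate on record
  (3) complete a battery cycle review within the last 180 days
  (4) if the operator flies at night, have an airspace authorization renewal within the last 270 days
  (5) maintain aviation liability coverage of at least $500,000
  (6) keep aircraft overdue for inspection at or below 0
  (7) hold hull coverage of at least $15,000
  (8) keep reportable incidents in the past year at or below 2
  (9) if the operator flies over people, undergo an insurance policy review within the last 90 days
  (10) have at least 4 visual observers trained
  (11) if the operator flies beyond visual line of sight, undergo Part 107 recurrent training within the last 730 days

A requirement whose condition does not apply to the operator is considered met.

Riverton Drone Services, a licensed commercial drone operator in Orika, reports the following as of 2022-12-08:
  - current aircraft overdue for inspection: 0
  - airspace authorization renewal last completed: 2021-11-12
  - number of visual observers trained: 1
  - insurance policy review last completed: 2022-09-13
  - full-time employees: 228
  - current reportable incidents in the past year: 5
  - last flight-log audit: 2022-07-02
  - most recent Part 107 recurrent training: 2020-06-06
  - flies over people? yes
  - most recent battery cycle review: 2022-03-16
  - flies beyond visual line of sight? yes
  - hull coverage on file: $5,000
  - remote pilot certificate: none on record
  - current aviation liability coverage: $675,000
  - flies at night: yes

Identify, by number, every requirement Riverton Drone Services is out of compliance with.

1. flight-log audit 159 days ago vs limit 180 → met
2. remote pilot certificate absent → not met
3. battery cycle review 267 days ago vs limit 180 → not met
4. condition 'flies at night' holds; airspace authorization renewal 391 days ago vs limit 270 → not met
5. aviation liability coverage $675,000 ≥ $500,000 → met
6. aircraft overdue for inspection 0 ≤ 0 → met
7. hull coverage $5,000 < $15,000 → not met
8. reportable incidents in the past year 5 > 2 → not met
9. condition 'flies over people' holds; insurance policy review 86 days ago vs limit 90 → met
10. visual observers trained 1 < 4 → not met
11. condition 'flies beyond visual line of sight' holds; Part 107 recurrent training 915 days ago vs limit 730 → not met
Not met: 2, 3, 4, 7, 8, 10, 11

2, 3, 4, 7, 8, 10, 11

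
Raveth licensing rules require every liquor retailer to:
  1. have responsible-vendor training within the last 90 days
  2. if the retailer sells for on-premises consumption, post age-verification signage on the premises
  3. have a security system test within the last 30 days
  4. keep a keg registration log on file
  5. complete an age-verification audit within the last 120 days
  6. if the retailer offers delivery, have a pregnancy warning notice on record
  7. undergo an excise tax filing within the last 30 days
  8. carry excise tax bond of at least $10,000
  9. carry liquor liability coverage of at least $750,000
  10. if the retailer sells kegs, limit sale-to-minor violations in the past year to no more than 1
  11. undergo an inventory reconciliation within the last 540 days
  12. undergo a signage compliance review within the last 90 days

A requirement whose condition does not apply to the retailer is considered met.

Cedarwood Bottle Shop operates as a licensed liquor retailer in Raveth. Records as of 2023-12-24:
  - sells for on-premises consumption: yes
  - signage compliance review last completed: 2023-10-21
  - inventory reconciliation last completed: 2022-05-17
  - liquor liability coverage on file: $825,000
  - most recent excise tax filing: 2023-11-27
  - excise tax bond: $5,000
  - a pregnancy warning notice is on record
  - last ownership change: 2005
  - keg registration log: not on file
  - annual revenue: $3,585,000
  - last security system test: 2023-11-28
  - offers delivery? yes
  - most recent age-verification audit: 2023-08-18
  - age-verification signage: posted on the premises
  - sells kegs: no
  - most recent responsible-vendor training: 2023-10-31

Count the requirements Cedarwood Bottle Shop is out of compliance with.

1. responsible-vendor training 54 days ago vs limit 90 → met
2. condition 'sells for on-premises consumption' holds; age-verification signage present → met
3. security system test 26 days ago vs limit 30 → met
4. keg registration log absent → not met
5. age-verification audit 128 days ago vs limit 120 → not met
6. condition 'offers delivery' holds; pregnancy warning notice present → met
7. excise tax filing 27 days ago vs limit 30 → met
8. excise tax bond $5,000 < $10,000 → not met
9. liquor liability coverage $825,000 ≥ $750,000 → met
10. condition 'sells kegs' does not hold → requirement n/a → met
11. inventory reconciliation 586 days ago vs limit 540 → not met
12. signage compliance review 64 days ago vs limit 90 → met
Not met: 4 of 12

4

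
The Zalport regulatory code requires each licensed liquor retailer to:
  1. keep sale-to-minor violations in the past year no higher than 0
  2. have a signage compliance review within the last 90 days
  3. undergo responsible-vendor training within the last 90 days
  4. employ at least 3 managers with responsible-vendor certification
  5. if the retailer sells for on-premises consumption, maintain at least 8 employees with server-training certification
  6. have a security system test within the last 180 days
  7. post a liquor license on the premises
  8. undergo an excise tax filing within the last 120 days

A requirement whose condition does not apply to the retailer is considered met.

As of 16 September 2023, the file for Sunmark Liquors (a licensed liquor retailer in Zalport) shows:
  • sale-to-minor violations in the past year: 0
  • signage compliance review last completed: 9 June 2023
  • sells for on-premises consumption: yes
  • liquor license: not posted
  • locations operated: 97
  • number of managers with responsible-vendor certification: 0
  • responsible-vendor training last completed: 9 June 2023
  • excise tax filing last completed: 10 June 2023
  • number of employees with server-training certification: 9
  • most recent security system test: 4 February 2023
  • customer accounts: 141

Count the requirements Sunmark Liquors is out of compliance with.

5

1. sale-to-minor violations in the past year 0 ≤ 0 → met
2. signage compliance review 99 days ago vs limit 90 → not met
3. responsible-vendor training 99 days ago vs limit 90 → not met
4. managers with responsible-vendor certification 0 < 3 → not met
5. condition 'sells for on-premises consumption' holds; employees with server-training certification 9 ≥ 8 → met
6. security system test 224 days ago vs limit 180 → not met
7. liquor license absent → not met
8. excise tax filing 98 days ago vs limit 120 → met
Not met: 5 of 8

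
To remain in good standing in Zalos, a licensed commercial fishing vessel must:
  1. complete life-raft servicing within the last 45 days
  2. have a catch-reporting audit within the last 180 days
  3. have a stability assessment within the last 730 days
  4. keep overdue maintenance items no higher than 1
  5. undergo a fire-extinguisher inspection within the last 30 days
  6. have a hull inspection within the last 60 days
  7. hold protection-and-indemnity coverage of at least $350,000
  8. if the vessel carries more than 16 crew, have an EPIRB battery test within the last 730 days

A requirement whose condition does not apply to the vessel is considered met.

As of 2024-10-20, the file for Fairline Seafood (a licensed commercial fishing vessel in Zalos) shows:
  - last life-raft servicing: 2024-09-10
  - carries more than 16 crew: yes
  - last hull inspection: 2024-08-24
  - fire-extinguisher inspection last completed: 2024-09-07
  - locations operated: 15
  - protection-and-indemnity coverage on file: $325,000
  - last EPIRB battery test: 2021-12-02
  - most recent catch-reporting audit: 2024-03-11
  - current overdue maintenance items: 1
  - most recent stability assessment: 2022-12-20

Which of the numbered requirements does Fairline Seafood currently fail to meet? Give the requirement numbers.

2, 5, 7, 8

1. life-raft servicing 40 days ago vs limit 45 → met
2. catch-reporting audit 223 days ago vs limit 180 → not met
3. stability assessment 670 days ago vs limit 730 → met
4. overdue maintenance items 1 ≤ 1 → met
5. fire-extinguisher inspection 43 days ago vs limit 30 → not met
6. hull inspection 57 days ago vs limit 60 → met
7. protection-and-indemnity coverage $325,000 < $350,000 → not met
8. condition 'carries more than 16 crew' holds; EPIRB battery test 1053 days ago vs limit 730 → not met
Not met: 2, 5, 7, 8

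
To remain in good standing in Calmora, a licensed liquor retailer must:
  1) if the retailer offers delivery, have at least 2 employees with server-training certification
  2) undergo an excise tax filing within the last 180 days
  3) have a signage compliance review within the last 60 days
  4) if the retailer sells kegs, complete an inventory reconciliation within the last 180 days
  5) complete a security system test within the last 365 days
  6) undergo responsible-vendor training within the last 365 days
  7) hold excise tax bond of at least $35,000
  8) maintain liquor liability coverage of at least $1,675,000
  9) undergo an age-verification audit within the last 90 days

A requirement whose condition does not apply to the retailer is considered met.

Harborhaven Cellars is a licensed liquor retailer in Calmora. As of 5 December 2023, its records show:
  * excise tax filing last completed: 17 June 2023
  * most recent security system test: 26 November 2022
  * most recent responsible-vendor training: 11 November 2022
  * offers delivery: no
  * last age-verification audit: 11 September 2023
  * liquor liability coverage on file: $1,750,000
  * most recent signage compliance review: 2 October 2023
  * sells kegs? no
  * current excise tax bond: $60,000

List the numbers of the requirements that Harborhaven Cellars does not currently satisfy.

1. condition 'offers delivery' does not hold → requirement n/a → met
2. excise tax filing 171 days ago vs limit 180 → met
3. signage compliance review 64 days ago vs limit 60 → not met
4. condition 'sells kegs' does not hold → requirement n/a → met
5. security system test 374 days ago vs limit 365 → not met
6. responsible-vendor training 389 days ago vs limit 365 → not met
7. excise tax bond $60,000 ≥ $35,000 → met
8. liquor liability coverage $1,750,000 ≥ $1,675,000 → met
9. age-verification audit 85 days ago vs limit 90 → met
Not met: 3, 5, 6

3, 5, 6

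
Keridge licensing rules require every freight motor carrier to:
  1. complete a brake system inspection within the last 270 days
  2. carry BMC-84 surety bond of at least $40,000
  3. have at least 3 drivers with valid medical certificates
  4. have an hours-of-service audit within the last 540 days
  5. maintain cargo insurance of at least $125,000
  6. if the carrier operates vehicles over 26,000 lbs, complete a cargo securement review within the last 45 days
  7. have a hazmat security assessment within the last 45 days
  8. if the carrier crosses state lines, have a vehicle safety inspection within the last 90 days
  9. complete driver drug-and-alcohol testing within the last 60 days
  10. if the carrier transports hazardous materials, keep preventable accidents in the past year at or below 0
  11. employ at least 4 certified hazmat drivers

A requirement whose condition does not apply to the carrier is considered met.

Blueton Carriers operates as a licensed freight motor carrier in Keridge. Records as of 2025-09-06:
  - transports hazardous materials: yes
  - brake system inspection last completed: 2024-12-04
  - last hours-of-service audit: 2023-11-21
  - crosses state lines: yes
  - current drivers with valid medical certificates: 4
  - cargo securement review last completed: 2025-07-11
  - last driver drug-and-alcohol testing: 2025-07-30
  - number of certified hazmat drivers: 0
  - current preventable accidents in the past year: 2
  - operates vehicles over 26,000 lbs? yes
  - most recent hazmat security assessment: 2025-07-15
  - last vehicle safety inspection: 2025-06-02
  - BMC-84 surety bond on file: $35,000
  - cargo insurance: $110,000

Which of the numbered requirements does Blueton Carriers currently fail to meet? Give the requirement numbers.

1. brake system inspection 276 days ago vs limit 270 → not met
2. BMC-84 surety bond $35,000 < $40,000 → not met
3. drivers with valid medical certificates 4 ≥ 3 → met
4. hours-of-service audit 655 days ago vs limit 540 → not met
5. cargo insurance $110,000 < $125,000 → not met
6. condition 'operates vehicles over 26,000 lbs' holds; cargo securement review 57 days ago vs limit 45 → not met
7. hazmat security assessment 53 days ago vs limit 45 → not met
8. condition 'crosses state lines' holds; vehicle safety inspection 96 days ago vs limit 90 → not met
9. driver drug-and-alcohol testing 38 days ago vs limit 60 → met
10. condition 'transports hazardous materials' holds; preventable accidents in the past year 2 > 0 → not met
11. certified hazmat drivers 0 < 4 → not met
Not met: 1, 2, 4, 5, 6, 7, 8, 10, 11

1, 2, 4, 5, 6, 7, 8, 10, 11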